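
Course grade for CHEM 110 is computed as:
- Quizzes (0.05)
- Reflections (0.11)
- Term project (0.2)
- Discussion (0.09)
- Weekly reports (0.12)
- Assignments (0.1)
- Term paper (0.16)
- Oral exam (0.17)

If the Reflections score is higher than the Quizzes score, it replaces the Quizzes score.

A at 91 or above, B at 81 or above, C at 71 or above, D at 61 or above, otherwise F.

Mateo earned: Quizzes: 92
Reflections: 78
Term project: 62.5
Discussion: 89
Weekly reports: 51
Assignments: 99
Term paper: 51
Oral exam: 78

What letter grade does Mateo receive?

Reflections (78) ≤ Quizzes (92), so Quizzes stays at 92.
Weighted total:
  Quizzes 92 × 0.05 = 4.6
  Reflections 78 × 0.11 = 8.58
  Term project 62.5 × 0.2 = 12.5
  Discussion 89 × 0.09 = 8.01
  Weekly reports 51 × 0.12 = 6.12
  Assignments 99 × 0.1 = 9.9
  Term paper 51 × 0.16 = 8.16
  Oral exam 78 × 0.17 = 13.26
Sum = 71.13
71.13 is ≥ 71 and < 81 → C

C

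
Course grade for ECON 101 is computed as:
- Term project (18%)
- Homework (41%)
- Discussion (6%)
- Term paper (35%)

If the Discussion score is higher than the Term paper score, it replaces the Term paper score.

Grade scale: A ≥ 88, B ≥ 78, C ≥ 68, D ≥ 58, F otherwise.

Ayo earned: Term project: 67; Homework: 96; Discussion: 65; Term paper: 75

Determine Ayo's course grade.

B

Discussion (65) ≤ Term paper (75), so Term paper stays at 75.
Weighted total:
  Term project 67 × 0.18 = 12.06
  Homework 96 × 0.41 = 39.36
  Discussion 65 × 0.06 = 3.9
  Term paper 75 × 0.35 = 26.25
Sum = 81.57
81.57 is ≥ 78 and < 88 → B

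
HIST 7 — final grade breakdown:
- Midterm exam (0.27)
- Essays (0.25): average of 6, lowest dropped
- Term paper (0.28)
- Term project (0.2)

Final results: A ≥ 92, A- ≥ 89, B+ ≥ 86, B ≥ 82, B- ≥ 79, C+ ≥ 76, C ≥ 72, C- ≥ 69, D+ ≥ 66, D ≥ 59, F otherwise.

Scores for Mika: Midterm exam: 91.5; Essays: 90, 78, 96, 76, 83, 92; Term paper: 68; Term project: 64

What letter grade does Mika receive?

C+

Essays: drop 76 → average of remaining 5 = 439/5 = 87.8
Weighted total:
  Midterm exam 91.5 × 0.27 = 24.705
  Essays 87.8 × 0.25 = 21.95
  Term paper 68 × 0.28 = 19.04
  Term project 64 × 0.2 = 12.8
Sum = 78.495
78.495 is ≥ 76 and < 79 → C+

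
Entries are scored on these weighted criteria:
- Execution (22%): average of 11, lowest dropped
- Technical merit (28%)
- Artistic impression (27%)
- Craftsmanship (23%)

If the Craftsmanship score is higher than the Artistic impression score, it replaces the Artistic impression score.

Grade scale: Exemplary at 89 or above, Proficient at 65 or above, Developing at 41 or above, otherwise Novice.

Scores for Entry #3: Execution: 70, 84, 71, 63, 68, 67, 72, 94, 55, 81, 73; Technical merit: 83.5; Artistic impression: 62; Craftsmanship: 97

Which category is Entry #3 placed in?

Execution: drop 55 → average of remaining 10 = 743/10 = 74.3
Craftsmanship (97) > Artistic impression (62), so Artistic impression counts as 97.
Weighted total:
  Execution 74.3 × 0.22 = 16.346
  Technical merit 83.5 × 0.28 = 23.38
  Artistic impression 97 × 0.27 = 26.19
  Craftsmanship 97 × 0.23 = 22.31
Sum = 88.226
88.226 is ≥ 65 and < 89 → Proficient

Proficient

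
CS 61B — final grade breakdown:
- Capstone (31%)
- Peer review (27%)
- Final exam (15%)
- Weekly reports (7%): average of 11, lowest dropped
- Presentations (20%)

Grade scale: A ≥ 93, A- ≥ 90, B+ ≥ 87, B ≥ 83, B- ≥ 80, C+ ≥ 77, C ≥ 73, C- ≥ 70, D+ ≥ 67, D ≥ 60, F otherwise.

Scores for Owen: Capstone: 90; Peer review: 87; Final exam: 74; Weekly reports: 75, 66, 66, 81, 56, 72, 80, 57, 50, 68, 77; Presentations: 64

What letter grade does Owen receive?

B-

Weekly reports: drop 50 → average of remaining 10 = 698/10 = 69.8
Weighted total:
  Capstone 90 × 0.31 = 27.9
  Peer review 87 × 0.27 = 23.49
  Final exam 74 × 0.15 = 11.1
  Weekly reports 69.8 × 0.07 = 4.886
  Presentations 64 × 0.2 = 12.8
Sum = 80.176
80.176 is ≥ 80 and < 83 → B-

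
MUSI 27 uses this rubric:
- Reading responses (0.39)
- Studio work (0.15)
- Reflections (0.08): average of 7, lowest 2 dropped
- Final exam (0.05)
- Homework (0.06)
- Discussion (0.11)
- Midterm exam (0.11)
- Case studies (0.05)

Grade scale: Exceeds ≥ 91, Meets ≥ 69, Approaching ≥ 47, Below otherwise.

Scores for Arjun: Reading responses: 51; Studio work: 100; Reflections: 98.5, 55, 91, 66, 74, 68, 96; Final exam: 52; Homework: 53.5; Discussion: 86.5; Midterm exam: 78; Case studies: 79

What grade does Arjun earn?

Meets

Reflections: drop 55, 66 → average of remaining 5 = 427.5/5 = 85.5
Weighted total:
  Reading responses 51 × 0.39 = 19.89
  Studio work 100 × 0.15 = 15
  Reflections 85.5 × 0.08 = 6.84
  Final exam 52 × 0.05 = 2.6
  Homework 53.5 × 0.06 = 3.21
  Discussion 86.5 × 0.11 = 9.515
  Midterm exam 78 × 0.11 = 8.58
  Case studies 79 × 0.05 = 3.95
Sum = 69.585
69.585 is ≥ 69 and < 91 → Meets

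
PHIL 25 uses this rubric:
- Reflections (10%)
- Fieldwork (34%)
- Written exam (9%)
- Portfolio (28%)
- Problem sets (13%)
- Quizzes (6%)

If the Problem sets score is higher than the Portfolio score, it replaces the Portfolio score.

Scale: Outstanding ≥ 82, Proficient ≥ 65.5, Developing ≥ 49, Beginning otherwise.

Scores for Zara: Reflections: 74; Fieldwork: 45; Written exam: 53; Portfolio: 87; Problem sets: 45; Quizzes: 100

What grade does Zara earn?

Problem sets (45) ≤ Portfolio (87), so Portfolio stays at 87.
Weighted total:
  Reflections 74 × 0.1 = 7.4
  Fieldwork 45 × 0.34 = 15.3
  Written exam 53 × 0.09 = 4.77
  Portfolio 87 × 0.28 = 24.36
  Problem sets 45 × 0.13 = 5.85
  Quizzes 100 × 0.06 = 6
Sum = 63.68
63.68 is ≥ 49 and < 65.5 → Developing

Developing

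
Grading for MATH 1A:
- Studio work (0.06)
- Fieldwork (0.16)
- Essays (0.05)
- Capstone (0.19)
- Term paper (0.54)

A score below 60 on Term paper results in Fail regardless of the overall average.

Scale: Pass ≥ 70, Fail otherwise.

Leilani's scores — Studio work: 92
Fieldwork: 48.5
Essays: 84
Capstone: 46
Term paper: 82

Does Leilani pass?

Pass

Term paper score 82 ≥ 60: minimum met.
Weighted total:
  Studio work 92 × 0.06 = 5.52
  Fieldwork 48.5 × 0.16 = 7.76
  Essays 84 × 0.05 = 4.2
  Capstone 46 × 0.19 = 8.74
  Term paper 82 × 0.54 = 44.28
Sum = 70.5
70.5 ≥ 70 → Pass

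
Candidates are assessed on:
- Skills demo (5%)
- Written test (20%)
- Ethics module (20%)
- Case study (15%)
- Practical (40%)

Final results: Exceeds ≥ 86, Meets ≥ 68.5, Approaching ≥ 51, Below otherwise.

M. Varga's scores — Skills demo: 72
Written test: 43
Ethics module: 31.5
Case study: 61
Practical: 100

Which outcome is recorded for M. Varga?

Weighted total:
  Skills demo 72 × 0.05 = 3.6
  Written test 43 × 0.2 = 8.6
  Ethics module 31.5 × 0.2 = 6.3
  Case study 61 × 0.15 = 9.15
  Practical 100 × 0.4 = 40
Sum = 67.65
67.65 is ≥ 51 and < 68.5 → Approaching

Approaching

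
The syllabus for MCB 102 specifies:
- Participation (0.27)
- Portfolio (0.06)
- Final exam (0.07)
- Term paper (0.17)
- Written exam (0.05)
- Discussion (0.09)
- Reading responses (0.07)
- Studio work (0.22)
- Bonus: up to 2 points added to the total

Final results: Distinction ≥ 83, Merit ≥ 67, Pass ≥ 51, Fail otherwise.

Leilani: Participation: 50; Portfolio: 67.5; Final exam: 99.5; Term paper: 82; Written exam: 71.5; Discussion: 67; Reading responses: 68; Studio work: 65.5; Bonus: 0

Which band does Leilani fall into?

Merit

Weighted total:
  Participation 50 × 0.27 = 13.5
  Portfolio 67.5 × 0.06 = 4.05
  Final exam 99.5 × 0.07 = 6.965
  Term paper 82 × 0.17 = 13.94
  Written exam 71.5 × 0.05 = 3.575
  Discussion 67 × 0.09 = 6.03
  Reading responses 68 × 0.07 = 4.76
  Studio work 65.5 × 0.22 = 14.41
Sum = 67.23
Bonus: 67.23 + 0 = 67.23
67.23 is ≥ 67 and < 83 → Merit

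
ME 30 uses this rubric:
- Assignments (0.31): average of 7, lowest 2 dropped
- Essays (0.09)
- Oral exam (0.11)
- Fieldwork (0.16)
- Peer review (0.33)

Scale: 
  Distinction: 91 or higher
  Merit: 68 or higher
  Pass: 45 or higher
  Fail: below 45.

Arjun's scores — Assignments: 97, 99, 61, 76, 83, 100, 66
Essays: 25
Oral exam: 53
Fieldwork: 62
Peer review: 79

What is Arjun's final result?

Assignments: drop 61, 66 → average of remaining 5 = 455/5 = 91
Weighted total:
  Assignments 91 × 0.31 = 28.21
  Essays 25 × 0.09 = 2.25
  Oral exam 53 × 0.11 = 5.83
  Fieldwork 62 × 0.16 = 9.92
  Peer review 79 × 0.33 = 26.07
Sum = 72.28
72.28 is ≥ 68 and < 91 → Merit

Merit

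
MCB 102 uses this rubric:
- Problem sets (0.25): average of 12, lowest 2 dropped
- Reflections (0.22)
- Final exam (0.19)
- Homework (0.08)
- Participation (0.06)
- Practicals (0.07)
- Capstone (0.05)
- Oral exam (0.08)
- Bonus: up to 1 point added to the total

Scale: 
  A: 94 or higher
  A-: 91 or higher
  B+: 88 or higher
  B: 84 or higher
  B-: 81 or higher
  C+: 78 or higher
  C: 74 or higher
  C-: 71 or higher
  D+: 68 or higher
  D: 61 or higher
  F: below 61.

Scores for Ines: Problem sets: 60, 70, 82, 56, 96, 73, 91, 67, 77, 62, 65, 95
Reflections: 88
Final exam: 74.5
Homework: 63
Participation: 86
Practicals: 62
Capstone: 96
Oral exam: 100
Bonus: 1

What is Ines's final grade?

B-

Problem sets: drop 56, 60 → average of remaining 10 = 778/10 = 77.8
Weighted total:
  Problem sets 77.8 × 0.25 = 19.45
  Reflections 88 × 0.22 = 19.36
  Final exam 74.5 × 0.19 = 14.155
  Homework 63 × 0.08 = 5.04
  Participation 86 × 0.06 = 5.16
  Practicals 62 × 0.07 = 4.34
  Capstone 96 × 0.05 = 4.8
  Oral exam 100 × 0.08 = 8
Sum = 80.305
Bonus: 80.305 + 1 = 81.305
81.305 is ≥ 81 and < 84 → B-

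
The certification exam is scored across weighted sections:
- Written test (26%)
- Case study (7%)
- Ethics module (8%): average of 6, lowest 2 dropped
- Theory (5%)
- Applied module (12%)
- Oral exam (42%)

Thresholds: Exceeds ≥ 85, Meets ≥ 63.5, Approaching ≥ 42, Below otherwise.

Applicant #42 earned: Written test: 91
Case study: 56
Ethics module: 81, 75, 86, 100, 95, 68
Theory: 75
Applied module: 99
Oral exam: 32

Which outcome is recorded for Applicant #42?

Ethics module: drop 68, 75 → average of remaining 4 = 362/4 = 90.5
Weighted total:
  Written test 91 × 0.26 = 23.66
  Case study 56 × 0.07 = 3.92
  Ethics module 90.5 × 0.08 = 7.24
  Theory 75 × 0.05 = 3.75
  Applied module 99 × 0.12 = 11.88
  Oral exam 32 × 0.42 = 13.44
Sum = 63.89
63.89 is ≥ 63.5 and < 85 → Meets

Meets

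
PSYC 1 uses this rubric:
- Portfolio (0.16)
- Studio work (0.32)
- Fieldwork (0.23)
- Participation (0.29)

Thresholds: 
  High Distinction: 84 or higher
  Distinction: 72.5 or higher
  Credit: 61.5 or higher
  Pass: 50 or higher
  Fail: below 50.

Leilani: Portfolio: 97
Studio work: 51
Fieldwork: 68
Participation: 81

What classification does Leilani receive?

Weighted total:
  Portfolio 97 × 0.16 = 15.52
  Studio work 51 × 0.32 = 16.32
  Fieldwork 68 × 0.23 = 15.64
  Participation 81 × 0.29 = 23.49
Sum = 70.97
70.97 is ≥ 61.5 and < 72.5 → Credit

Credit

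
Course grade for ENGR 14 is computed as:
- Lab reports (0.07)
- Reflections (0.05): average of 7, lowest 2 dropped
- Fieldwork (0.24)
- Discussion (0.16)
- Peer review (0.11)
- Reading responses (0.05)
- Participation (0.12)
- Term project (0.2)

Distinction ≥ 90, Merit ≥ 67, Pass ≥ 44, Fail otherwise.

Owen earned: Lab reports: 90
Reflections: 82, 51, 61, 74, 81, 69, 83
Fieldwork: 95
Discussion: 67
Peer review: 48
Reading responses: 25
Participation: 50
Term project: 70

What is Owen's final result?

Merit

Reflections: drop 51, 61 → average of remaining 5 = 389/5 = 77.8
Weighted total:
  Lab reports 90 × 0.07 = 6.3
  Reflections 77.8 × 0.05 = 3.89
  Fieldwork 95 × 0.24 = 22.8
  Discussion 67 × 0.16 = 10.72
  Peer review 48 × 0.11 = 5.28
  Reading responses 25 × 0.05 = 1.25
  Participation 50 × 0.12 = 6
  Term project 70 × 0.2 = 14
Sum = 70.24
70.24 is ≥ 67 and < 90 → Merit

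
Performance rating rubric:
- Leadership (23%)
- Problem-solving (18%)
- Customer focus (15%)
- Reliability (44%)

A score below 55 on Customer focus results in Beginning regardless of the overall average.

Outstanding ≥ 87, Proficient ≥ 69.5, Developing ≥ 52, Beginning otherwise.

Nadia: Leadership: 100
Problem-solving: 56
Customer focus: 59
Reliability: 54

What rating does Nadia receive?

Developing

Customer focus score 59 ≥ 55: minimum met.
Weighted total:
  Leadership 100 × 0.23 = 23
  Problem-solving 56 × 0.18 = 10.08
  Customer focus 59 × 0.15 = 8.85
  Reliability 54 × 0.44 = 23.76
Sum = 65.69
65.69 is ≥ 52 and < 69.5 → Developing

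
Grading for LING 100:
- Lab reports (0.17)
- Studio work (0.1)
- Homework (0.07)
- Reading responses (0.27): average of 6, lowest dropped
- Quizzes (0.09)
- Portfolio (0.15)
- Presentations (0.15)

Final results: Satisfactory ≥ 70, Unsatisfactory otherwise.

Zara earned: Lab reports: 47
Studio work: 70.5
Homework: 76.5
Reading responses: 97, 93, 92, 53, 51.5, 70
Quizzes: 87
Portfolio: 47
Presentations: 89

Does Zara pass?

Satisfactory

Reading responses: drop 51.5 → average of remaining 5 = 405/5 = 81
Weighted total:
  Lab reports 47 × 0.17 = 7.99
  Studio work 70.5 × 0.1 = 7.05
  Homework 76.5 × 0.07 = 5.355
  Reading responses 81 × 0.27 = 21.87
  Quizzes 87 × 0.09 = 7.83
  Portfolio 47 × 0.15 = 7.05
  Presentations 89 × 0.15 = 13.35
Sum = 70.495
70.495 ≥ 70 → Satisfactory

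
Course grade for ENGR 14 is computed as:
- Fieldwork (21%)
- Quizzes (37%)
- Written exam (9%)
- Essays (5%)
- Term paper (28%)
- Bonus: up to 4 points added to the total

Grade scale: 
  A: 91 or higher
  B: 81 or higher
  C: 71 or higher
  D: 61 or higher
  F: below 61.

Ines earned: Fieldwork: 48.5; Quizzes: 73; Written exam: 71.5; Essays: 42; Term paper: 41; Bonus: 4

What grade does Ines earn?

Weighted total:
  Fieldwork 48.5 × 0.21 = 10.185
  Quizzes 73 × 0.37 = 27.01
  Written exam 71.5 × 0.09 = 6.435
  Essays 42 × 0.05 = 2.1
  Term paper 41 × 0.28 = 11.48
Sum = 57.21
Bonus: 57.21 + 4 = 61.21
61.21 is ≥ 61 and < 71 → D

D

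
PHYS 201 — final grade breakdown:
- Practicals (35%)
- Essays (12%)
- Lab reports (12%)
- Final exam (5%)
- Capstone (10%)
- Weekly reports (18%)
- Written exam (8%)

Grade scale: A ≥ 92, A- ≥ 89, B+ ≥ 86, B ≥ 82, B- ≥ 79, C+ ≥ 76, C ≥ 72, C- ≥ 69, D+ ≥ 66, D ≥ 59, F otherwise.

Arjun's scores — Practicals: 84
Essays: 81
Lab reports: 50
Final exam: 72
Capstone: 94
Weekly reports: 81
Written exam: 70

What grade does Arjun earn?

C+

Weighted total:
  Practicals 84 × 0.35 = 29.4
  Essays 81 × 0.12 = 9.72
  Lab reports 50 × 0.12 = 6
  Final exam 72 × 0.05 = 3.6
  Capstone 94 × 0.1 = 9.4
  Weekly reports 81 × 0.18 = 14.58
  Written exam 70 × 0.08 = 5.6
Sum = 78.3
78.3 is ≥ 76 and < 79 → C+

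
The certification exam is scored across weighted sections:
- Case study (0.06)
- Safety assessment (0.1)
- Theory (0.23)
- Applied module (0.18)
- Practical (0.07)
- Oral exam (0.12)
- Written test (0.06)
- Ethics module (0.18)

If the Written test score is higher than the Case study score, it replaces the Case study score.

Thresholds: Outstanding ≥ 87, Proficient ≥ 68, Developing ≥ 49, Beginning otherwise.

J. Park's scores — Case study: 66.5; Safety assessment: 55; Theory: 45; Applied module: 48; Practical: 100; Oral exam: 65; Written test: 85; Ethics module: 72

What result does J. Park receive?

Written test (85) > Case study (66.5), so Case study counts as 85.
Weighted total:
  Case study 85 × 0.06 = 5.1
  Safety assessment 55 × 0.1 = 5.5
  Theory 45 × 0.23 = 10.35
  Applied module 48 × 0.18 = 8.64
  Practical 100 × 0.07 = 7
  Oral exam 65 × 0.12 = 7.8
  Written test 85 × 0.06 = 5.1
  Ethics module 72 × 0.18 = 12.96
Sum = 62.45
62.45 is ≥ 49 and < 68 → Developing

Developing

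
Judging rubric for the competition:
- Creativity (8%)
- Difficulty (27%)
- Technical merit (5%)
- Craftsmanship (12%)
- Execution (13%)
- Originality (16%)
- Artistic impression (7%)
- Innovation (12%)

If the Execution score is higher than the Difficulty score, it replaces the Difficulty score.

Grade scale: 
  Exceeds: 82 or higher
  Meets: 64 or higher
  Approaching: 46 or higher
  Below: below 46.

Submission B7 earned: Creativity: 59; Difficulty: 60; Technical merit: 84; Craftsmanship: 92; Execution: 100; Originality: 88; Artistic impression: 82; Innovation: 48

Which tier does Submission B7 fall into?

Execution (100) > Difficulty (60), so Difficulty counts as 100.
Weighted total:
  Creativity 59 × 0.08 = 4.72
  Difficulty 100 × 0.27 = 27
  Technical merit 84 × 0.05 = 4.2
  Craftsmanship 92 × 0.12 = 11.04
  Execution 100 × 0.13 = 13
  Originality 88 × 0.16 = 14.08
  Artistic impression 82 × 0.07 = 5.74
  Innovation 48 × 0.12 = 5.76
Sum = 85.54
85.54 ≥ 82 → Exceeds

Exceeds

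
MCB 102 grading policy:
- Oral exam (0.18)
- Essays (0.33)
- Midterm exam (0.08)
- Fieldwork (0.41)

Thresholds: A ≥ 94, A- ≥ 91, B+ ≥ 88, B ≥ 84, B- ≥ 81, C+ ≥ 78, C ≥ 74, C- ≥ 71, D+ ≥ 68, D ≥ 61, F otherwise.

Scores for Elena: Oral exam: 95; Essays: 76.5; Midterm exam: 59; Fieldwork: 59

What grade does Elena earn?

Weighted total:
  Oral exam 95 × 0.18 = 17.1
  Essays 76.5 × 0.33 = 25.245
  Midterm exam 59 × 0.08 = 4.72
  Fieldwork 59 × 0.41 = 24.19
Sum = 71.255
71.255 is ≥ 71 and < 74 → C-

C-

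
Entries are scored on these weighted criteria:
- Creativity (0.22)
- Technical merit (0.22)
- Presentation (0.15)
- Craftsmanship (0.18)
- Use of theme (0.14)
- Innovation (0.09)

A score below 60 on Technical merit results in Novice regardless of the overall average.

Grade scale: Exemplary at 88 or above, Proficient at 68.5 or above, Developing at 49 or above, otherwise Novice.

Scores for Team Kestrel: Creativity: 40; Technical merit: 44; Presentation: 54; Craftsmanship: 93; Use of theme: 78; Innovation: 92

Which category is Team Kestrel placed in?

Novice

Technical merit score 44 < 60: minimum not met.
Weighted total:
  Creativity 40 × 0.22 = 8.8
  Technical merit 44 × 0.22 = 9.68
  Presentation 54 × 0.15 = 8.1
  Craftsmanship 93 × 0.18 = 16.74
  Use of theme 78 × 0.14 = 10.92
  Innovation 92 × 0.09 = 8.28
Sum = 62.52
Because the Technical merit minimum was not met, the result is Novice.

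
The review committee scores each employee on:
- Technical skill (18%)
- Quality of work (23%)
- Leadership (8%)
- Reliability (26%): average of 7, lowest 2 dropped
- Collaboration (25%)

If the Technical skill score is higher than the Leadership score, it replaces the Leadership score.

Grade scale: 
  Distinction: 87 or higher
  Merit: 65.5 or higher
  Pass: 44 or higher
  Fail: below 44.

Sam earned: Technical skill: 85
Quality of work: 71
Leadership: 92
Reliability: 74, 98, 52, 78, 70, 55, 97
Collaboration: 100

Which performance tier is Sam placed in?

Merit

Reliability: drop 52, 55 → average of remaining 5 = 417/5 = 83.4
Technical skill (85) ≤ Leadership (92), so Leadership stays at 92.
Weighted total:
  Technical skill 85 × 0.18 = 15.3
  Quality of work 71 × 0.23 = 16.33
  Leadership 92 × 0.08 = 7.36
  Reliability 83.4 × 0.26 = 21.684
  Collaboration 100 × 0.25 = 25
Sum = 85.674
85.674 is ≥ 65.5 and < 87 → Merit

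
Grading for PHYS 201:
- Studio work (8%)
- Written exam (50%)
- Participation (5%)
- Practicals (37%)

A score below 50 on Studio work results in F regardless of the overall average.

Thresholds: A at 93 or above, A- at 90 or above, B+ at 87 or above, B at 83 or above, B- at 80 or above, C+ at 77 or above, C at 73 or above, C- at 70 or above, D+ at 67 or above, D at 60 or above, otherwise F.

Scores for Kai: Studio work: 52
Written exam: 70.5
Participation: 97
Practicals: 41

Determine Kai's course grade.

F

Studio work score 52 ≥ 50: minimum met.
Weighted total:
  Studio work 52 × 0.08 = 4.16
  Written exam 70.5 × 0.5 = 35.25
  Participation 97 × 0.05 = 4.85
  Practicals 41 × 0.37 = 15.17
Sum = 59.43
59.43 < 60 → F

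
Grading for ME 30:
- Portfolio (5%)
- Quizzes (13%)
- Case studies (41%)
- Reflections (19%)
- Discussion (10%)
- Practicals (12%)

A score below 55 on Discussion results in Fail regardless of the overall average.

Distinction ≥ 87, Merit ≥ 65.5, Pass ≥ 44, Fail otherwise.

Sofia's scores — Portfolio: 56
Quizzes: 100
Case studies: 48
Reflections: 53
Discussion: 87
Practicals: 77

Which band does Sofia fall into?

Pass

Discussion score 87 ≥ 55: minimum met.
Weighted total:
  Portfolio 56 × 0.05 = 2.8
  Quizzes 100 × 0.13 = 13
  Case studies 48 × 0.41 = 19.68
  Reflections 53 × 0.19 = 10.07
  Discussion 87 × 0.1 = 8.7
  Practicals 77 × 0.12 = 9.24
Sum = 63.49
63.49 is ≥ 44 and < 65.5 → Pass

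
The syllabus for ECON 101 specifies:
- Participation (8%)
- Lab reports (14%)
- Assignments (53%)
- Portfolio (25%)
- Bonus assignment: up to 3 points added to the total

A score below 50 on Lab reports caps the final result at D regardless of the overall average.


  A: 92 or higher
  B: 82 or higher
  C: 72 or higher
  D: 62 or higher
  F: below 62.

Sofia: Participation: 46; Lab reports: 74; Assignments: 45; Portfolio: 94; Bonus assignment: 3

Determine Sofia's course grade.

Lab reports score 74 ≥ 50: minimum met.
Weighted total:
  Participation 46 × 0.08 = 3.68
  Lab reports 74 × 0.14 = 10.36
  Assignments 45 × 0.53 = 23.85
  Portfolio 94 × 0.25 = 23.5
Sum = 61.39
Bonus assignment: 61.39 + 3 = 64.39
64.39 is ≥ 62 and < 72 → D

D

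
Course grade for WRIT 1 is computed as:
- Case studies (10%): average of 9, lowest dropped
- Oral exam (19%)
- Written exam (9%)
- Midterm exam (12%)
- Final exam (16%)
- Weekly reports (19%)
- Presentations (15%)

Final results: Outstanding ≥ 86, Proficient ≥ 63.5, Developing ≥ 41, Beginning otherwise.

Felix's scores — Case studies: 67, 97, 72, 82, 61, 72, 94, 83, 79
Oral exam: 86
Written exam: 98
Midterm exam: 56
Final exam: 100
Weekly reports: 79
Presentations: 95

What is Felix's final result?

Case studies: drop 61 → average of remaining 8 = 646/8 = 80.75
Weighted total:
  Case studies 80.75 × 0.1 = 8.075
  Oral exam 86 × 0.19 = 16.34
  Written exam 98 × 0.09 = 8.82
  Midterm exam 56 × 0.12 = 6.72
  Final exam 100 × 0.16 = 16
  Weekly reports 79 × 0.19 = 15.01
  Presentations 95 × 0.15 = 14.25
Sum = 85.215
85.215 is ≥ 63.5 and < 86 → Proficient

Proficient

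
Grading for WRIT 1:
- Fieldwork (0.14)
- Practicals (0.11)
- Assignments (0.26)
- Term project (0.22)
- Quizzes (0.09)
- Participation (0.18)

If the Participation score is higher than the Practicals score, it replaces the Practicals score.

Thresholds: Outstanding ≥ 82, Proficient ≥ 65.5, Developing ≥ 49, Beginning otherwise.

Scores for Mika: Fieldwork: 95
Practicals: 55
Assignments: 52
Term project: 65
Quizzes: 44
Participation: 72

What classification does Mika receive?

Participation (72) > Practicals (55), so Practicals counts as 72.
Weighted total:
  Fieldwork 95 × 0.14 = 13.3
  Practicals 72 × 0.11 = 7.92
  Assignments 52 × 0.26 = 13.52
  Term project 65 × 0.22 = 14.3
  Quizzes 44 × 0.09 = 3.96
  Participation 72 × 0.18 = 12.96
Sum = 65.96
65.96 is ≥ 65.5 and < 82 → Proficient

Proficient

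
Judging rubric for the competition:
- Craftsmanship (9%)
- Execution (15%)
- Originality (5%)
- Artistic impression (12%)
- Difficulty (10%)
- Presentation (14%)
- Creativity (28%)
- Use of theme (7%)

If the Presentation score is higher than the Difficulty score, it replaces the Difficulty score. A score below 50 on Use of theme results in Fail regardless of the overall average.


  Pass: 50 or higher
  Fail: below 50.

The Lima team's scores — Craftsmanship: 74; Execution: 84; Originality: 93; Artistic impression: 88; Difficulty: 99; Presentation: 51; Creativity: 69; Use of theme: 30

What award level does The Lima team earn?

Fail

Presentation (51) ≤ Difficulty (99), so Difficulty stays at 99.
Use of theme score 30 < 50: minimum not met.
Weighted total:
  Craftsmanship 74 × 0.09 = 6.66
  Execution 84 × 0.15 = 12.6
  Originality 93 × 0.05 = 4.65
  Artistic impression 88 × 0.12 = 10.56
  Difficulty 99 × 0.1 = 9.9
  Presentation 51 × 0.14 = 7.14
  Creativity 69 × 0.28 = 19.32
  Use of theme 30 × 0.07 = 2.1
Sum = 72.93
Because the Use of theme minimum was not met, the result is Fail.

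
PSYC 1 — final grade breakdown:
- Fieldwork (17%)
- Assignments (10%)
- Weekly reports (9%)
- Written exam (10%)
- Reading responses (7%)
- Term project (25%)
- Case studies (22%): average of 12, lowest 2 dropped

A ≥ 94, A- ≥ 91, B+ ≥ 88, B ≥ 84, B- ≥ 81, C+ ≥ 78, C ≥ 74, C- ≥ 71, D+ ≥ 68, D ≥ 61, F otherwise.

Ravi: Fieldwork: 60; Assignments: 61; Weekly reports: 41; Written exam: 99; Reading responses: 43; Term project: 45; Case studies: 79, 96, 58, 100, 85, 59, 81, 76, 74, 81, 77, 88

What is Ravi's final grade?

Case studies: drop 58, 59 → average of remaining 10 = 837/10 = 83.7
Weighted total:
  Fieldwork 60 × 0.17 = 10.2
  Assignments 61 × 0.1 = 6.1
  Weekly reports 41 × 0.09 = 3.69
  Written exam 99 × 0.1 = 9.9
  Reading responses 43 × 0.07 = 3.01
  Term project 45 × 0.25 = 11.25
  Case studies 83.7 × 0.22 = 18.414
Sum = 62.564
62.564 is ≥ 61 and < 68 → D

D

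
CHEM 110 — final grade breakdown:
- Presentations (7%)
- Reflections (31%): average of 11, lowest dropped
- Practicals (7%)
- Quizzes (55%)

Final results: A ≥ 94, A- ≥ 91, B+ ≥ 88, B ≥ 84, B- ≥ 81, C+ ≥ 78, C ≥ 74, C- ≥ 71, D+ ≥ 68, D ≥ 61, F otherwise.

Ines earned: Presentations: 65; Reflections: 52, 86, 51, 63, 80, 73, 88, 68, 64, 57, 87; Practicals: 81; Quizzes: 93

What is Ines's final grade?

B-

Reflections: drop 51 → average of remaining 10 = 718/10 = 71.8
Weighted total:
  Presentations 65 × 0.07 = 4.55
  Reflections 71.8 × 0.31 = 22.258
  Practicals 81 × 0.07 = 5.67
  Quizzes 93 × 0.55 = 51.15
Sum = 83.628
83.628 is ≥ 81 and < 84 → B-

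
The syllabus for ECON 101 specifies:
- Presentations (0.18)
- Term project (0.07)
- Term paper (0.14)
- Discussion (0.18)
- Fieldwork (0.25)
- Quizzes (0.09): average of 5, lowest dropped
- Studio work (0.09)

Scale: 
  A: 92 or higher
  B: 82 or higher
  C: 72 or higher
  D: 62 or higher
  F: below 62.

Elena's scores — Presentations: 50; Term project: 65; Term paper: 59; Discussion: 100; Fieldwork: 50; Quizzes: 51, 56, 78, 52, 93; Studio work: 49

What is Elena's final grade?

Quizzes: drop 51 → average of remaining 4 = 279/4 = 69.75
Weighted total:
  Presentations 50 × 0.18 = 9
  Term project 65 × 0.07 = 4.55
  Term paper 59 × 0.14 = 8.26
  Discussion 100 × 0.18 = 18
  Fieldwork 50 × 0.25 = 12.5
  Quizzes 69.75 × 0.09 = 6.2775
  Studio work 49 × 0.09 = 4.41
Sum = 62.9975
62.9975 is ≥ 62 and < 72 → D

D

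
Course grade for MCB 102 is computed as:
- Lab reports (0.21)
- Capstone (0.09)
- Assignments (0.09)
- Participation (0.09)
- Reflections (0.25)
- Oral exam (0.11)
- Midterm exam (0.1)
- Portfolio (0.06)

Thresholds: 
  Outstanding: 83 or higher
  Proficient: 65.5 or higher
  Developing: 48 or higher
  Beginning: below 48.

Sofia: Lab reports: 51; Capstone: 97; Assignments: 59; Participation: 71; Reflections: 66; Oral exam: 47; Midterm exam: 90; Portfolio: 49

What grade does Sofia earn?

Weighted total:
  Lab reports 51 × 0.21 = 10.71
  Capstone 97 × 0.09 = 8.73
  Assignments 59 × 0.09 = 5.31
  Participation 71 × 0.09 = 6.39
  Reflections 66 × 0.25 = 16.5
  Oral exam 47 × 0.11 = 5.17
  Midterm exam 90 × 0.1 = 9
  Portfolio 49 × 0.06 = 2.94
Sum = 64.75
64.75 is ≥ 48 and < 65.5 → Developing

Developing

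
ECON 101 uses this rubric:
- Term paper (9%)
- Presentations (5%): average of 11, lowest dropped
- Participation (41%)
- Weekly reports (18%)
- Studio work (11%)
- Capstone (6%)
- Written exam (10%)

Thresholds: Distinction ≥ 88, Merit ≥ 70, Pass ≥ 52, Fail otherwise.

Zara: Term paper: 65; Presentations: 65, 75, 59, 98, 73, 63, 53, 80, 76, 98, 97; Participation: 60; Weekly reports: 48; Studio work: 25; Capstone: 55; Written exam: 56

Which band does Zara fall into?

Pass

Presentations: drop 53 → average of remaining 10 = 784/10 = 78.4
Weighted total:
  Term paper 65 × 0.09 = 5.85
  Presentations 78.4 × 0.05 = 3.92
  Participation 60 × 0.41 = 24.6
  Weekly reports 48 × 0.18 = 8.64
  Studio work 25 × 0.11 = 2.75
  Capstone 55 × 0.06 = 3.3
  Written exam 56 × 0.1 = 5.6
Sum = 54.66
54.66 is ≥ 52 and < 70 → Pass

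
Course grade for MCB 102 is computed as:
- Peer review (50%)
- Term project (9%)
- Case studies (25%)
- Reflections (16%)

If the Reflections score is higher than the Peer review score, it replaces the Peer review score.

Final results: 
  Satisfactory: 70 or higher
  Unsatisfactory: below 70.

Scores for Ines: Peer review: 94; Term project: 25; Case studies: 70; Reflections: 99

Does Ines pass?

Satisfactory

Reflections (99) > Peer review (94), so Peer review counts as 99.
Weighted total:
  Peer review 99 × 0.5 = 49.5
  Term project 25 × 0.09 = 2.25
  Case studies 70 × 0.25 = 17.5
  Reflections 99 × 0.16 = 15.84
Sum = 85.09
85.09 ≥ 70 → Satisfactory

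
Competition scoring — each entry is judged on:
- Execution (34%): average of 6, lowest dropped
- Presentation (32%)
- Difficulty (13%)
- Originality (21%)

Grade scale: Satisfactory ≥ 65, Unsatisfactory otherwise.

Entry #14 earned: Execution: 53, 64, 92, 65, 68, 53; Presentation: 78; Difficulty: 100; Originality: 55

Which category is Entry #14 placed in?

Satisfactory

Execution: drop 53 → average of remaining 5 = 342/5 = 68.4
Weighted total:
  Execution 68.4 × 0.34 = 23.256
  Presentation 78 × 0.32 = 24.96
  Difficulty 100 × 0.13 = 13
  Originality 55 × 0.21 = 11.55
Sum = 72.766
72.766 ≥ 65 → Satisfactory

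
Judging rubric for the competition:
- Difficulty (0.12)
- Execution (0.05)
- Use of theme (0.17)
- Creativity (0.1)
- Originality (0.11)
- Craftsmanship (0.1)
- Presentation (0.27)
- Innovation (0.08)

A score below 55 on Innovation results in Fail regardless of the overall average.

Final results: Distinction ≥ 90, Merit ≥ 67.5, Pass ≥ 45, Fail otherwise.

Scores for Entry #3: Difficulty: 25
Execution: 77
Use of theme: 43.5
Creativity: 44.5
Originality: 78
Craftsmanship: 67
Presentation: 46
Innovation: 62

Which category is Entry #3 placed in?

Pass

Innovation score 62 ≥ 55: minimum met.
Weighted total:
  Difficulty 25 × 0.12 = 3
  Execution 77 × 0.05 = 3.85
  Use of theme 43.5 × 0.17 = 7.395
  Creativity 44.5 × 0.1 = 4.45
  Originality 78 × 0.11 = 8.58
  Craftsmanship 67 × 0.1 = 6.7
  Presentation 46 × 0.27 = 12.42
  Innovation 62 × 0.08 = 4.96
Sum = 51.355
51.355 is ≥ 45 and < 67.5 → Pass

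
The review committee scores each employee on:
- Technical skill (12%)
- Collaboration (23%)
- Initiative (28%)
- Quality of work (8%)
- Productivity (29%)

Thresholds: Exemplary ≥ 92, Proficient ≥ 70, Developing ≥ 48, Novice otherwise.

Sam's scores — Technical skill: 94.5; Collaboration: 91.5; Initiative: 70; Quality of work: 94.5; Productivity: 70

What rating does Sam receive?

Proficient

Weighted total:
  Technical skill 94.5 × 0.12 = 11.34
  Collaboration 91.5 × 0.23 = 21.045
  Initiative 70 × 0.28 = 19.6
  Quality of work 94.5 × 0.08 = 7.56
  Productivity 70 × 0.29 = 20.3
Sum = 79.845
79.845 is ≥ 70 and < 92 → Proficient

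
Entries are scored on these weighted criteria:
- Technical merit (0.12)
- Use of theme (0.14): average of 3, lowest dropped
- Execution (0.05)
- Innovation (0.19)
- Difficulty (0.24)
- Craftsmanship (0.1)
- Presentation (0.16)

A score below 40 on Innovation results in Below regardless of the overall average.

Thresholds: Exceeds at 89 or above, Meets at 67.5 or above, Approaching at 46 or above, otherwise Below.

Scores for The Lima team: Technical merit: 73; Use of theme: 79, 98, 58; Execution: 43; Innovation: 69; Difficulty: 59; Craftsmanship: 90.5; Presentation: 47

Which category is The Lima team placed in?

Use of theme: drop 58 → average of remaining 2 = 177/2 = 88.5
Innovation score 69 ≥ 40: minimum met.
Weighted total:
  Technical merit 73 × 0.12 = 8.76
  Use of theme 88.5 × 0.14 = 12.39
  Execution 43 × 0.05 = 2.15
  Innovation 69 × 0.19 = 13.11
  Difficulty 59 × 0.24 = 14.16
  Craftsmanship 90.5 × 0.1 = 9.05
  Presentation 47 × 0.16 = 7.52
Sum = 67.14
67.14 is ≥ 46 and < 67.5 → Approaching

Approaching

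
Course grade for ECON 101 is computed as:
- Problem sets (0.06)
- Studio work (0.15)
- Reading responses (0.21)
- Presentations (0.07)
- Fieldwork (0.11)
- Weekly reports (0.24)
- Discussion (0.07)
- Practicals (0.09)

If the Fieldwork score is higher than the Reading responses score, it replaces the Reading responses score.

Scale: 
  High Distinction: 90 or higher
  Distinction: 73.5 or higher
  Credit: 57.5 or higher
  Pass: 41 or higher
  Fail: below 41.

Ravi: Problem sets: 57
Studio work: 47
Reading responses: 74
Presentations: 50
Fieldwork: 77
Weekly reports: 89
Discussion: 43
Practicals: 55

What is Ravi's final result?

Credit

Fieldwork (77) > Reading responses (74), so Reading responses counts as 77.
Weighted total:
  Problem sets 57 × 0.06 = 3.42
  Studio work 47 × 0.15 = 7.05
  Reading responses 77 × 0.21 = 16.17
  Presentations 50 × 0.07 = 3.5
  Fieldwork 77 × 0.11 = 8.47
  Weekly reports 89 × 0.24 = 21.36
  Discussion 43 × 0.07 = 3.01
  Practicals 55 × 0.09 = 4.95
Sum = 67.93
67.93 is ≥ 57.5 and < 73.5 → Credit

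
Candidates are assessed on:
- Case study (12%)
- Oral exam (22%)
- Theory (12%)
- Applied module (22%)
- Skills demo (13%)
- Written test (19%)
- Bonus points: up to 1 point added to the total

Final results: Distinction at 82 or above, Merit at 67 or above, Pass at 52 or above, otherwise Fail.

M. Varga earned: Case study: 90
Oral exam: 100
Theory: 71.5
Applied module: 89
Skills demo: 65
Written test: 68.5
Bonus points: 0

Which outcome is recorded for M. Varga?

Weighted total:
  Case study 90 × 0.12 = 10.8
  Oral exam 100 × 0.22 = 22
  Theory 71.5 × 0.12 = 8.58
  Applied module 89 × 0.22 = 19.58
  Skills demo 65 × 0.13 = 8.45
  Written test 68.5 × 0.19 = 13.015
Sum = 82.425
Bonus points: 82.425 + 0 = 82.425
82.425 ≥ 82 → Distinction

Distinction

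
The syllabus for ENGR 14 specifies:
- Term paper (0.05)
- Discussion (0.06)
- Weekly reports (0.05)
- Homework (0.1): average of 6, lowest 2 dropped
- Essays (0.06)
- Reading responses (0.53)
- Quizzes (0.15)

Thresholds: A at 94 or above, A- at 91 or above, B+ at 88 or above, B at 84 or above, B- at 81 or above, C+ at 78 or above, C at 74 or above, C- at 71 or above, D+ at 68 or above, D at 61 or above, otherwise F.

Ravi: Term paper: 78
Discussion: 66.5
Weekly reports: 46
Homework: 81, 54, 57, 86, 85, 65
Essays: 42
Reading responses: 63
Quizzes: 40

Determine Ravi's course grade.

Homework: drop 54, 57 → average of remaining 4 = 317/4 = 79.25
Weighted total:
  Term paper 78 × 0.05 = 3.9
  Discussion 66.5 × 0.06 = 3.99
  Weekly reports 46 × 0.05 = 2.3
  Homework 79.25 × 0.1 = 7.925
  Essays 42 × 0.06 = 2.52
  Reading responses 63 × 0.53 = 33.39
  Quizzes 40 × 0.15 = 6
Sum = 60.025
60.025 < 61 → F

F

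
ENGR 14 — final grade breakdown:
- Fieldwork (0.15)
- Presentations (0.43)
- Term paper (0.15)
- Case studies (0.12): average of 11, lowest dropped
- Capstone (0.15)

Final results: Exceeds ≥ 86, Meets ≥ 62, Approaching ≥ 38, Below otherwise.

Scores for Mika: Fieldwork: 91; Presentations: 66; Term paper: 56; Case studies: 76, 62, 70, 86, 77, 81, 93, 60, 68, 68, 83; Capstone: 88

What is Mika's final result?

Case studies: drop 60 → average of remaining 10 = 764/10 = 76.4
Weighted total:
  Fieldwork 91 × 0.15 = 13.65
  Presentations 66 × 0.43 = 28.38
  Term paper 56 × 0.15 = 8.4
  Case studies 76.4 × 0.12 = 9.168
  Capstone 88 × 0.15 = 13.2
Sum = 72.798
72.798 is ≥ 62 and < 86 → Meets

Meets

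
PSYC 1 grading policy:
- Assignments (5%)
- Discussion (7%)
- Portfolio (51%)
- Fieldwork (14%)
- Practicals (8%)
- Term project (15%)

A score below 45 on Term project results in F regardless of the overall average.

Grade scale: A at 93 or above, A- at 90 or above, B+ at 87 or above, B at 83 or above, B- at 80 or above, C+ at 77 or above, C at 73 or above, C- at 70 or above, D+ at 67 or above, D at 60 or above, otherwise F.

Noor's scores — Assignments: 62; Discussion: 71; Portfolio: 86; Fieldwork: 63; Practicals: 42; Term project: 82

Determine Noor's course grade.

C

Term project score 82 ≥ 45: minimum met.
Weighted total:
  Assignments 62 × 0.05 = 3.1
  Discussion 71 × 0.07 = 4.97
  Portfolio 86 × 0.51 = 43.86
  Fieldwork 63 × 0.14 = 8.82
  Practicals 42 × 0.08 = 3.36
  Term project 82 × 0.15 = 12.3
Sum = 76.41
76.41 is ≥ 73 and < 77 → C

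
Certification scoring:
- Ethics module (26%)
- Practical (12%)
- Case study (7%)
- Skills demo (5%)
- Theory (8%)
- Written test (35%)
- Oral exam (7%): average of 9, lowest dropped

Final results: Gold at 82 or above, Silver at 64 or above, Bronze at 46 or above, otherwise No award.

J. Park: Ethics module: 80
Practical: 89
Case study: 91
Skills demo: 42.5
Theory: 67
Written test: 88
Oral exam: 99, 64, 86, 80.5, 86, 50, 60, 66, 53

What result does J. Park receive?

Oral exam: drop 50 → average of remaining 8 = 594.5/8 = 74.3125
Weighted total:
  Ethics module 80 × 0.26 = 20.8
  Practical 89 × 0.12 = 10.68
  Case study 91 × 0.07 = 6.37
  Skills demo 42.5 × 0.05 = 2.125
  Theory 67 × 0.08 = 5.36
  Written test 88 × 0.35 = 30.8
  Oral exam 74.3125 × 0.07 = 5.201875
Sum = 81.336875
81.336875 is ≥ 64 and < 82 → Silver

Silver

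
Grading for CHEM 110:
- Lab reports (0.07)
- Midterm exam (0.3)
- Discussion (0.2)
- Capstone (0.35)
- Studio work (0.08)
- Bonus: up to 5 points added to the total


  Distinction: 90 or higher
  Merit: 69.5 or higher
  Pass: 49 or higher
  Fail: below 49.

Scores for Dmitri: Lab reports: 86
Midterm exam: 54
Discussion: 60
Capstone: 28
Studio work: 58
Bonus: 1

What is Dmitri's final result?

Weighted total:
  Lab reports 86 × 0.07 = 6.02
  Midterm exam 54 × 0.3 = 16.2
  Discussion 60 × 0.2 = 12
  Capstone 28 × 0.35 = 9.8
  Studio work 58 × 0.08 = 4.64
Sum = 48.66
Bonus: 48.66 + 1 = 49.66
49.66 is ≥ 49 and < 69.5 → Pass

Pass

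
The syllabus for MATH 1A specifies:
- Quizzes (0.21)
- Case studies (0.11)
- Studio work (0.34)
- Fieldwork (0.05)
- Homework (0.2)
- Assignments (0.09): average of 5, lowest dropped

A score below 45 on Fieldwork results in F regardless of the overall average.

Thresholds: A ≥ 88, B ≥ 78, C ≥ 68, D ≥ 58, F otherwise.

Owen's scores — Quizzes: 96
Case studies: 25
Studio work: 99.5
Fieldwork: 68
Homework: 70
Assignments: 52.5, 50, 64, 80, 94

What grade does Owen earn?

B

Assignments: drop 50 → average of remaining 4 = 290.5/4 = 72.625
Fieldwork score 68 ≥ 45: minimum met.
Weighted total:
  Quizzes 96 × 0.21 = 20.16
  Case studies 25 × 0.11 = 2.75
  Studio work 99.5 × 0.34 = 33.83
  Fieldwork 68 × 0.05 = 3.4
  Homework 70 × 0.2 = 14
  Assignments 72.625 × 0.09 = 6.53625
Sum = 80.67625
80.67625 is ≥ 78 and < 88 → B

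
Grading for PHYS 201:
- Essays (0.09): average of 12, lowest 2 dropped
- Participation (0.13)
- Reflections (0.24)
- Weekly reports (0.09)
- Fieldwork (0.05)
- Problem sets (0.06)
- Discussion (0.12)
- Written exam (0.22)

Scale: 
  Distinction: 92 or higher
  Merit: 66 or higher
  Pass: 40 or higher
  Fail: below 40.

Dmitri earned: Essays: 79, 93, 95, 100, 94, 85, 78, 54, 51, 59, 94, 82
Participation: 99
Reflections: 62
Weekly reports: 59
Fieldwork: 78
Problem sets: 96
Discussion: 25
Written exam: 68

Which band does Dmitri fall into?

Essays: drop 51, 54 → average of remaining 10 = 859/10 = 85.9
Weighted total:
  Essays 85.9 × 0.09 = 7.731
  Participation 99 × 0.13 = 12.87
  Reflections 62 × 0.24 = 14.88
  Weekly reports 59 × 0.09 = 5.31
  Fieldwork 78 × 0.05 = 3.9
  Problem sets 96 × 0.06 = 5.76
  Discussion 25 × 0.12 = 3
  Written exam 68 × 0.22 = 14.96
Sum = 68.411
68.411 is ≥ 66 and < 92 → Merit

Merit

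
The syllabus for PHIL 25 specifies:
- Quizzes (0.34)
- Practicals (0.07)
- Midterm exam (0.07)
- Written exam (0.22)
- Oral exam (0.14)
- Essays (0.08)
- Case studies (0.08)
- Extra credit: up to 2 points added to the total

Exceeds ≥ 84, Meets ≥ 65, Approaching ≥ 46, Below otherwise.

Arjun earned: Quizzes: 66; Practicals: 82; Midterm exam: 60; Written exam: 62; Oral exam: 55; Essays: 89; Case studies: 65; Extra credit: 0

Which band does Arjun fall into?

Weighted total:
  Quizzes 66 × 0.34 = 22.44
  Practicals 82 × 0.07 = 5.74
  Midterm exam 60 × 0.07 = 4.2
  Written exam 62 × 0.22 = 13.64
  Oral exam 55 × 0.14 = 7.7
  Essays 89 × 0.08 = 7.12
  Case studies 65 × 0.08 = 5.2
Sum = 66.04
Extra credit: 66.04 + 0 = 66.04
66.04 is ≥ 65 and < 84 → Meets

Meets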